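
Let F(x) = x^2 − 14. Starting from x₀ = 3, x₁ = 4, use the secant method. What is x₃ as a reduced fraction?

F(3) = −5, F(4) = 2. x₂ = 4 − 2·(4 − 3)/(2 − (−5)) = 26/7.
F(4) = 2, F(26/7) = −10/49. x₃ = (26/7) − (−10/49)·((26/7) − 4)/((−10/49) − 2) = 101/27.

101/27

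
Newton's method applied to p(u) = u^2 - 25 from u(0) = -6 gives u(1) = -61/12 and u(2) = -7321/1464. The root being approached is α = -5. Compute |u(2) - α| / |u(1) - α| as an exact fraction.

1/122

u(1) - α = -61/12 - (-5) = -61/12 + 5 = -1/12, so |u(1) - α| = 1/12.
u(2) - α = -7321/1464 - (-5) = -7321/1464 + 5 = -1/1464, so |u(2) - α| = 1/1464.
Ratio = (1/1464) / (1/12) = 1/122.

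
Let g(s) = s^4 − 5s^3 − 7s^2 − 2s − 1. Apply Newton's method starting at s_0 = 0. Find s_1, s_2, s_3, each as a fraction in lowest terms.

s_1 = −1/2, s_2 = 11/12, s_3 = 72343/168352

g'(s) = 4s^3 − 15s^2 − 14s − 2.
g(0) = −1, g'(0) = −2, so s_1 = 0 − (−1)/(−2) = −1/2.
g(−1/2) = −17/16, g'(−1/2) = 3/4, so s_2 = (−1/2) − (−17/16)/(3/4) = 11/12.
g(11/12) = −245939/20736, g'(11/12) = −5261/216, so s_3 = (11/12) − (−245939/20736)/(−5261/216) = 72343/168352.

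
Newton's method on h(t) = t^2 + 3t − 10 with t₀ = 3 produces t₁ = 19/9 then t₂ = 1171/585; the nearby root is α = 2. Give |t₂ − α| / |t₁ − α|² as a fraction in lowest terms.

t₁ − α = 19/9 − 2 = 1/9, so |t₁ − α| = 1/9.
t₂ − α = 1171/585 − 2 = 1/585, so |t₂ − α| = 1/585.
|t₁ − α|² = 1/81.
Ratio = (1/585) / (1/81) = 9/65.

9/65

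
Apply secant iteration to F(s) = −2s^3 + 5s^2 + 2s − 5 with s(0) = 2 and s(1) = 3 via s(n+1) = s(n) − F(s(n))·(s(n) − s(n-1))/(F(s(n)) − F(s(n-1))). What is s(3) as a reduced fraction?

1985/823

F(2) = 3, F(3) = −8. s(2) = 3 − (−8)·(3 − 2)/((−8) − 3) = 25/11.
F(3) = −8, F(25/11) = 2520/1331. s(3) = (25/11) − (2520/1331)·((25/11) − 3)/((2520/1331) − (−8)) = 1985/823.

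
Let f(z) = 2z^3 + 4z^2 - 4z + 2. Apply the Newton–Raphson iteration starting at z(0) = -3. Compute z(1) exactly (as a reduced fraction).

f'(z) = 6z^2 + 8z - 4.
f(-3) = -4, f'(-3) = 26, so z(1) = (-3) - (-4)/26 = -37/13.

-37/13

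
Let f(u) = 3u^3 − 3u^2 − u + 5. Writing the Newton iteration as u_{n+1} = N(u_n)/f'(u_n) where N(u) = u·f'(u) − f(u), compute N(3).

f'(u) = 9u^2 − 6u − 1.
N(u) = u·f'(u) − f(u) = u·(9u^2 − 6u − 1) − (3u^3 − 3u^2 − u + 5) = 6u^3 − 3u^2 − 5.
N(3) = 130.

130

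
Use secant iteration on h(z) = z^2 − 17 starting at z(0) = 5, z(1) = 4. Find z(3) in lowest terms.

h(5) = 8, h(4) = −1. z(2) = 4 − (−1)·(4 − 5)/((−1) − 8) = 37/9.
h(4) = −1, h(37/9) = −8/81. z(3) = (37/9) − (−8/81)·((37/9) − 4)/((−8/81) − (−1)) = 301/73.

301/73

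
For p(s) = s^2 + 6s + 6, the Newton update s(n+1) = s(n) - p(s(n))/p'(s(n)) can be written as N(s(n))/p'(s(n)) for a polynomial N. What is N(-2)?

p'(s) = 2s + 6.
N(s) = s·p'(s) - p(s) = s·(2s + 6) - (s^2 + 6s + 6) = s^2 - 6.
N(-2) = -2.

-2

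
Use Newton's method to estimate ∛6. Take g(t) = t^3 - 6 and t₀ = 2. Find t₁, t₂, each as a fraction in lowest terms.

g'(t) = 3t^2.
g(2) = 2, g'(2) = 12, so t₁ = 2 - 2/12 = 11/6.
g(11/6) = 35/216, g'(11/6) = 121/12, so t₂ = (11/6) - (35/216)/(121/12) = 1979/1089.

t₁ = 11/6, t₂ = 1979/1089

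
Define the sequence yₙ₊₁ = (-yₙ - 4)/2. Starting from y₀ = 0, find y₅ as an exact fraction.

y₁ = (-0 - 4)/2 = -2.
y₂ = (-(-2) - 4)/2 = -1.
y₃ = (-(-1) - 4)/2 = -3/2.
y₄ = (-(-3/2) - 4)/2 = -5/4.
y₅ = (-(-5/4) - 4)/2 = -11/8.

-11/8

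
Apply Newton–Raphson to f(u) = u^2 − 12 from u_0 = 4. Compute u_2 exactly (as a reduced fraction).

97/28

f'(u) = 2u.
f(4) = 4, f'(4) = 8, so u_1 = 4 − 4/8 = 7/2.
f(7/2) = 1/4, f'(7/2) = 7, so u_2 = (7/2) − (1/4)/7 = 97/28.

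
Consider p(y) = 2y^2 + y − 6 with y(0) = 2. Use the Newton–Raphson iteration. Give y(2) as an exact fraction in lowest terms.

878/585

p'(y) = 4y + 1.
p(2) = 4, p'(2) = 9, so y(1) = 2 − 4/9 = 14/9.
p(14/9) = 32/81, p'(14/9) = 65/9, so y(2) = (14/9) − (32/81)/(65/9) = 878/585.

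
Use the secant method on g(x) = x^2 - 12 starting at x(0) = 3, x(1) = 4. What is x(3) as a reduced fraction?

45/13

g(3) = -3, g(4) = 4. x(2) = 4 - 4·(4 - 3)/(4 - (-3)) = 24/7.
g(4) = 4, g(24/7) = -12/49. x(3) = (24/7) - (-12/49)·((24/7) - 4)/((-12/49) - 4) = 45/13.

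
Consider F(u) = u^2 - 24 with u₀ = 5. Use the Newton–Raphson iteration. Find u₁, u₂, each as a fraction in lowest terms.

u₁ = 49/10, u₂ = 4801/980

F'(u) = 2u.
F(5) = 1, F'(5) = 10, so u₁ = 5 - 1/10 = 49/10.
F(49/10) = 1/100, F'(49/10) = 49/5, so u₂ = (49/10) - (1/100)/(49/5) = 4801/980.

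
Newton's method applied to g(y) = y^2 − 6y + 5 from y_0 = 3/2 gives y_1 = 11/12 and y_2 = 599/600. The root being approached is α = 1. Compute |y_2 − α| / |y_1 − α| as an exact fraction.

y_1 − α = 11/12 − 1 = −1/12, so |y_1 − α| = 1/12.
y_2 − α = 599/600 − 1 = −1/600, so |y_2 − α| = 1/600.
Ratio = (1/600) / (1/12) = 1/50.

1/50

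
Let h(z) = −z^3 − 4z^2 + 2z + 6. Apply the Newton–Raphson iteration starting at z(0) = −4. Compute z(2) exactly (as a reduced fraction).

h'(z) = −3z^2 − 8z + 2.
h(−4) = −2, h'(−4) = −14, so z(1) = (−4) − (−2)/(−14) = −29/7.
h(−29/7) = 57/343, h'(−29/7) = −801/49, so z(2) = (−29/7) − (57/343)/(−801/49) = −7724/1869.

−7724/1869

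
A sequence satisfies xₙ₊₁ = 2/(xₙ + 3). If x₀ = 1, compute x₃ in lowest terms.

14/25

x₁ = 2/(1 + 3) = 1/2.
x₂ = 2/(1/2 + 3) = 4/7.
x₃ = 2/(4/7 + 3) = 14/25.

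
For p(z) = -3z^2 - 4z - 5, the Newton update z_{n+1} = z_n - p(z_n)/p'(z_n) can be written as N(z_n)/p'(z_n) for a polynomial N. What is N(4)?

-43

p'(z) = -6z - 4.
N(z) = z·p'(z) - p(z) = z·(-6z - 4) - (-3z^2 - 4z - 5) = -3z^2 + 5.
N(4) = -43.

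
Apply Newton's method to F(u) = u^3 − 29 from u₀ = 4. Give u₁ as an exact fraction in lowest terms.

157/48

F'(u) = 3u^2.
F(4) = 35, F'(4) = 48, so u₁ = 4 − 35/48 = 157/48.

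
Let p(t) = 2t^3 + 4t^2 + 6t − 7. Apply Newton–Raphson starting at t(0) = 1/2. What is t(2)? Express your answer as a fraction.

131409/184828

p'(t) = 6t^2 + 8t + 6.
p(1/2) = −11/4, p'(1/2) = 23/2, so t(1) = (1/2) − (−11/4)/(23/2) = 17/23.
p(17/23) = 5203/12167, p'(17/23) = 8036/529, so t(2) = (17/23) − (5203/12167)/(8036/529) = 131409/184828.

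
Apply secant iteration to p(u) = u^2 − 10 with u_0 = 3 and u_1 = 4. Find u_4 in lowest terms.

3488/1103

p(3) = −1, p(4) = 6. u_2 = 4 − 6·(4 − 3)/(6 − (−1)) = 22/7.
p(4) = 6, p(22/7) = −6/49. u_3 = (22/7) − (−6/49)·((22/7) − 4)/((−6/49) − 6) = 79/25.
p(22/7) = −6/49, p(79/25) = −9/625. u_4 = (79/25) − (−9/625)·((79/25) − (22/7))/((−9/625) − (−6/49)) = 3488/1103.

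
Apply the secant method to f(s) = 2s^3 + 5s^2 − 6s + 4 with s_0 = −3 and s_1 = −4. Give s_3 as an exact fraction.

−14906/4271

f(−3) = 13, f(−4) = −20. s_2 = (−4) − (−20)·((−4) − (−3))/((−20) − 13) = −112/33.
f(−4) = −20, f(−112/33) = 135460/35937. s_3 = (−112/33) − (135460/35937)·((−112/33) − (−4))/((135460/35937) − (−20)) = −14906/4271.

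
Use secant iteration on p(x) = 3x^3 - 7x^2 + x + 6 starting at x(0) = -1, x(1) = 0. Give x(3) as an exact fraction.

-726/691

p(-1) = -5, p(0) = 6. x(2) = 0 - 6·(0 - (-1))/(6 - (-5)) = -6/11.
p(0) = 6, p(-6/11) = 3840/1331. x(3) = (-6/11) - (3840/1331)·((-6/11) - 0)/((3840/1331) - 6) = -726/691.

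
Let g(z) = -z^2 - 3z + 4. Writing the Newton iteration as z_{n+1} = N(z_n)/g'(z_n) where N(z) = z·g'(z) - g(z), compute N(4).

-20

g'(z) = -2z - 3.
N(z) = z·g'(z) - g(z) = z·(-2z - 3) - (-z^2 - 3z + 4) = -z^2 - 4.
N(4) = -20.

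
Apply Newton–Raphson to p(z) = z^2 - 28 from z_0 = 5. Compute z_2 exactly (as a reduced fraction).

5609/1060

p'(z) = 2z.
p(5) = -3, p'(5) = 10, so z_1 = 5 - (-3)/10 = 53/10.
p(53/10) = 9/100, p'(53/10) = 53/5, so z_2 = (53/10) - (9/100)/(53/5) = 5609/1060.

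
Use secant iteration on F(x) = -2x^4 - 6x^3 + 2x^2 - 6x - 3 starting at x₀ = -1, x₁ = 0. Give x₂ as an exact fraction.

F(-1) = 9, F(0) = -3. x₂ = 0 - (-3)·(0 - (-1))/((-3) - 9) = -1/4.

-1/4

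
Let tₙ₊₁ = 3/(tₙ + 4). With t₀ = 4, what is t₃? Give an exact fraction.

105/164

t₁ = 3/(4 + 4) = 3/8.
t₂ = 3/(3/8 + 4) = 24/35.
t₃ = 3/(24/35 + 4) = 105/164.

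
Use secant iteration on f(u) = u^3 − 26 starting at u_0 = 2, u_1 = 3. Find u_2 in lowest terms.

56/19

f(2) = −18, f(3) = 1. u_2 = 3 − 1·(3 − 2)/(1 − (−18)) = 56/19.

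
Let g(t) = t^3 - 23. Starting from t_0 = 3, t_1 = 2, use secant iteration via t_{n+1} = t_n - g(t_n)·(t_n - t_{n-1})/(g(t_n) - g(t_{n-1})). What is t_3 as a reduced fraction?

5983/2089

g(3) = 4, g(2) = -15. t_2 = 2 - (-15)·(2 - 3)/((-15) - 4) = 53/19.
g(2) = -15, g(53/19) = -8880/6859. t_3 = (53/19) - (-8880/6859)·((53/19) - 2)/((-8880/6859) - (-15)) = 5983/2089.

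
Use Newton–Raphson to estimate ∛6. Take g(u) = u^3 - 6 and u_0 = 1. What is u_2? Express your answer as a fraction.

g'(u) = 3u^2.
g(1) = -5, g'(1) = 3, so u_1 = 1 - (-5)/3 = 8/3.
g(8/3) = 350/27, g'(8/3) = 64/3, so u_2 = (8/3) - (350/27)/(64/3) = 593/288.

593/288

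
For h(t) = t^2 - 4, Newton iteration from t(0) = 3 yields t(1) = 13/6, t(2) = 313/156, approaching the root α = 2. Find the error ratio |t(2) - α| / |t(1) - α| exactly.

t(1) - α = 13/6 - 2 = 1/6, so |t(1) - α| = 1/6.
t(2) - α = 313/156 - 2 = 1/156, so |t(2) - α| = 1/156.
Ratio = (1/156) / (1/6) = 1/26.

1/26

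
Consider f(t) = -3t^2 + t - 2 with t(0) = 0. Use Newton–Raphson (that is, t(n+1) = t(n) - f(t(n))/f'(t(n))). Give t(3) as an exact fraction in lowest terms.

58/539

f'(t) = -6t + 1.
f(0) = -2, f'(0) = 1, so t(1) = 0 - (-2)/1 = 2.
f(2) = -12, f'(2) = -11, so t(2) = 2 - (-12)/(-11) = 10/11.
f(10/11) = -432/121, f'(10/11) = -49/11, so t(3) = (10/11) - (-432/121)/(-49/11) = 58/539.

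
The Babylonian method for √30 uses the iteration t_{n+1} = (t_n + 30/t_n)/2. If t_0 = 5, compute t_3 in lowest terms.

t_1 = (5 + 30/5)/2 = 11/2.
t_2 = (11/2 + 30/(11/2))/2 = 241/44.
t_3 = (241/44 + 30/(241/44))/2 = 116161/21208.

116161/21208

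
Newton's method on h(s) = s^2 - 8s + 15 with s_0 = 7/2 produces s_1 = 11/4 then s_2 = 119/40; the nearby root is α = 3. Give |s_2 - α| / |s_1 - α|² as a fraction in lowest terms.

2/5

s_1 - α = 11/4 - 3 = -1/4, so |s_1 - α| = 1/4.
s_2 - α = 119/40 - 3 = -1/40, so |s_2 - α| = 1/40.
|s_1 - α|² = 1/16.
Ratio = (1/40) / (1/16) = 2/5.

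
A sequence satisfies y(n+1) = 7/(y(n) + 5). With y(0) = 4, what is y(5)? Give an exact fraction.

y(1) = 7/(4 + 5) = 7/9.
y(2) = 7/(7/9 + 5) = 63/52.
y(3) = 7/(63/52 + 5) = 364/323.
y(4) = 7/(364/323 + 5) = 2261/1979.
y(5) = 7/(2261/1979 + 5) = 13853/12156.

13853/12156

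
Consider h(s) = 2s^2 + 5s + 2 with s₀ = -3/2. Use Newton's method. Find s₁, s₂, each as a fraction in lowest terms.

h'(s) = 4s + 5.
h(-3/2) = -1, h'(-3/2) = -1, so s₁ = (-3/2) - (-1)/(-1) = -5/2.
h(-5/2) = 2, h'(-5/2) = -5, so s₂ = (-5/2) - 2/(-5) = -21/10.

s₁ = -5/2, s₂ = -21/10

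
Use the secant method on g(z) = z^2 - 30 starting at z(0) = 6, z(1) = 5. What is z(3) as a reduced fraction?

g(6) = 6, g(5) = -5. z(2) = 5 - (-5)·(5 - 6)/((-5) - 6) = 60/11.
g(5) = -5, g(60/11) = -30/121. z(3) = (60/11) - (-30/121)·((60/11) - 5)/((-30/121) - (-5)) = 126/23.

126/23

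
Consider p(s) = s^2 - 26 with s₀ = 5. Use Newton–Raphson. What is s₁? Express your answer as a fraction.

p'(s) = 2s.
p(5) = -1, p'(5) = 10, so s₁ = 5 - (-1)/10 = 51/10.

51/10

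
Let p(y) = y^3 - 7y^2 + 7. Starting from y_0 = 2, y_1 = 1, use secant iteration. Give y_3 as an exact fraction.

p(2) = -13, p(1) = 1. y_2 = 1 - 1·(1 - 2)/(1 - (-13)) = 15/14.
p(1) = 1, p(15/14) = 533/2744. y_3 = (15/14) - (533/2744)·((15/14) - 1)/((533/2744) - 1) = 2407/2211.

2407/2211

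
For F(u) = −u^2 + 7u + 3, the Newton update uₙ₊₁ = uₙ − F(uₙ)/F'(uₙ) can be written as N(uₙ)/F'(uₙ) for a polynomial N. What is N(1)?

−4

F'(u) = −2u + 7.
N(u) = u·F'(u) − F(u) = u·(−2u + 7) − (−u^2 + 7u + 3) = −u^2 − 3.
N(1) = −4.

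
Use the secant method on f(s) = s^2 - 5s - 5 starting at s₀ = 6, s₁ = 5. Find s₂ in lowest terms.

f(6) = 1, f(5) = -5. s₂ = 5 - (-5)·(5 - 6)/((-5) - 1) = 35/6.

35/6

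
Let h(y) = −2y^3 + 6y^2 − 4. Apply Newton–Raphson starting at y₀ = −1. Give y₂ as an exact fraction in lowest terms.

−3467/4725

h'(y) = −6y^2 + 12y.
h(−1) = 4, h'(−1) = −18, so y₁ = (−1) − 4/(−18) = −7/9.
h(−7/9) = 416/729, h'(−7/9) = −350/27, so y₂ = (−7/9) − (416/729)/(−350/27) = −3467/4725.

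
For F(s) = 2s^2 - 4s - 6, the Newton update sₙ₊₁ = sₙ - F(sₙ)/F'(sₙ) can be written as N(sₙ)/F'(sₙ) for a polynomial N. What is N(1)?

F'(s) = 4s - 4.
N(s) = s·F'(s) - F(s) = s·(4s - 4) - (2s^2 - 4s - 6) = 2s^2 + 6.
N(1) = 8.

8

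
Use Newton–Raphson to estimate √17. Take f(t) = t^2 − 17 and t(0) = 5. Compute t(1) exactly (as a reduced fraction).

f'(t) = 2t.
f(5) = 8, f'(5) = 10, so t(1) = 5 − 8/10 = 21/5.

21/5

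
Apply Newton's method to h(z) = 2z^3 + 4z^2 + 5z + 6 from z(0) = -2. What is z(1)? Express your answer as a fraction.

h'(z) = 6z^2 + 8z + 5.
h(-2) = -4, h'(-2) = 13, so z(1) = (-2) - (-4)/13 = -22/13.

-22/13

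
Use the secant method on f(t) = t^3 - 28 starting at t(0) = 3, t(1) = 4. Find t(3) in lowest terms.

f(3) = -1, f(4) = 36. t(2) = 4 - 36·(4 - 3)/(36 - (-1)) = 112/37.
f(4) = 36, f(112/37) = -13356/50653. t(3) = (112/37) - (-13356/50653)·((112/37) - 4)/((-13356/50653) - 36) = 12901/4252.

12901/4252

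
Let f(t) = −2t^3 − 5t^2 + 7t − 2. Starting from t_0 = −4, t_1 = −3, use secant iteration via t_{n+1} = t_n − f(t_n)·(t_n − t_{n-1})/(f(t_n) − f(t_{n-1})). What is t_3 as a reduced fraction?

f(−4) = 18, f(−3) = −14. t_2 = (−3) − (−14)·((−3) − (−4))/((−14) − 18) = −55/16.
f(−3) = −14, f(−55/16) = −8001/2048. t_3 = (−55/16) − (−8001/2048)·((−55/16) − (−3))/((−8001/2048) − (−14)) = −10651/2953.

−10651/2953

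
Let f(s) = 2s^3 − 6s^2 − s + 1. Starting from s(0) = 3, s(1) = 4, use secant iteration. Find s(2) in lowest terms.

95/31

f(3) = −2, f(4) = 29. s(2) = 4 − 29·(4 − 3)/(29 − (−2)) = 95/31.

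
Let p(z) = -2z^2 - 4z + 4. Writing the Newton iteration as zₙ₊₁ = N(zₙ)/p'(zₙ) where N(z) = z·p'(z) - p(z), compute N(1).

-6

p'(z) = -4z - 4.
N(z) = z·p'(z) - p(z) = z·(-4z - 4) - (-2z^2 - 4z + 4) = -2z^2 - 4.
N(1) = -6.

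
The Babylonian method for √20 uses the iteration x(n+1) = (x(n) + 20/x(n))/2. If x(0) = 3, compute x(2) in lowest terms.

1561/348

x(1) = (3 + 20/3)/2 = 29/6.
x(2) = (29/6 + 20/(29/6))/2 = 1561/348.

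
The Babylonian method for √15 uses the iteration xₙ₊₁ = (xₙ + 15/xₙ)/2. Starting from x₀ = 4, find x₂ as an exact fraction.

1921/496

x₁ = (4 + 15/4)/2 = 31/8.
x₂ = (31/8 + 15/(31/8))/2 = 1921/496.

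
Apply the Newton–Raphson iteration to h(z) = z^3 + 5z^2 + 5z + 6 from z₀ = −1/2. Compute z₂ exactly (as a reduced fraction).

−10162/1935

h'(z) = 3z^2 + 10z + 5.
h(−1/2) = 37/8, h'(−1/2) = 3/4, so z₁ = (−1/2) − (37/8)/(3/4) = −20/3.
h(−20/3) = −2738/27, h'(−20/3) = 215/3, so z₂ = (−20/3) − (−2738/27)/(215/3) = −10162/1935.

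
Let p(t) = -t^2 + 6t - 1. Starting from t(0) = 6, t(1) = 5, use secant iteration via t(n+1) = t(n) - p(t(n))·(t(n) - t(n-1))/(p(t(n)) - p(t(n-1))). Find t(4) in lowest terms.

985/169

p(6) = -1, p(5) = 4. t(2) = 5 - 4·(5 - 6)/(4 - (-1)) = 29/5.
p(5) = 4, p(29/5) = 4/25. t(3) = (29/5) - (4/25)·((29/5) - 5)/((4/25) - 4) = 35/6.
p(29/5) = 4/25, p(35/6) = -1/36. t(4) = (35/6) - (-1/36)·((35/6) - (29/5))/((-1/36) - (4/25)) = 985/169.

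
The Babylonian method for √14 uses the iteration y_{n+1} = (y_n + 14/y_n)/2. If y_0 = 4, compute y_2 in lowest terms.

y_1 = (4 + 14/4)/2 = 15/4.
y_2 = (15/4 + 14/(15/4))/2 = 449/120.

449/120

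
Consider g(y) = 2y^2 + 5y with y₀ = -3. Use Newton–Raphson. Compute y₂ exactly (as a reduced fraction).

-648/259

g'(y) = 4y + 5.
g(-3) = 3, g'(-3) = -7, so y₁ = (-3) - 3/(-7) = -18/7.
g(-18/7) = 18/49, g'(-18/7) = -37/7, so y₂ = (-18/7) - (18/49)/(-37/7) = -648/259.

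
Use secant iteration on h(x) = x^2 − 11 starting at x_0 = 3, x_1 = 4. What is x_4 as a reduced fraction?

h(3) = −2, h(4) = 5. x_2 = 4 − 5·(4 − 3)/(5 − (−2)) = 23/7.
h(4) = 5, h(23/7) = −10/49. x_3 = (23/7) − (−10/49)·((23/7) − 4)/((−10/49) − 5) = 169/51.
h(23/7) = −10/49, h(169/51) = −50/2601. x_4 = (169/51) − (−50/2601)·((169/51) − (23/7))/((−50/2601) − (−10/49)) = 3907/1178.

3907/1178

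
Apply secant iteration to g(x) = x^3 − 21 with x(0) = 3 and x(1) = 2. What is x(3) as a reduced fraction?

g(3) = 6, g(2) = −13. x(2) = 2 − (−13)·(2 − 3)/((−13) − 6) = 51/19.
g(2) = −13, g(51/19) = −11388/6859. x(3) = (51/19) − (−11388/6859)·((51/19) − 2)/((−11388/6859) − (−13)) = 16659/5983.

16659/5983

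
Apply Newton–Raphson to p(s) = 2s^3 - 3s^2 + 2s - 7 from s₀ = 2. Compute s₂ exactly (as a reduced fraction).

33661/17486

p'(s) = 6s^2 - 6s + 2.
p(2) = 1, p'(2) = 14, so s₁ = 2 - 1/14 = 27/14.
p(27/14) = 31/686, p'(27/14) = 1249/98, so s₂ = (27/14) - (31/686)/(1249/98) = 33661/17486.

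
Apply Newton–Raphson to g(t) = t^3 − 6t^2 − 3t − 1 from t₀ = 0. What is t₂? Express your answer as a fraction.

g'(t) = 3t^2 − 12t − 3.
g(0) = −1, g'(0) = −3, so t₁ = 0 − (−1)/(−3) = −1/3.
g(−1/3) = −19/27, g'(−1/3) = 4/3, so t₂ = (−1/3) − (−19/27)/(4/3) = 7/36.

7/36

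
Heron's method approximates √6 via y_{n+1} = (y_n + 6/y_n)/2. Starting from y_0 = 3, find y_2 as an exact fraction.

y_1 = (3 + 6/3)/2 = 5/2.
y_2 = (5/2 + 6/(5/2))/2 = 49/20.

49/20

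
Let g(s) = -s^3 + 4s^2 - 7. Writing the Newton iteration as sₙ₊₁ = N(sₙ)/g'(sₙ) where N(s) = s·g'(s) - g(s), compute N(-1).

13

g'(s) = -3s^2 + 8s.
N(s) = s·g'(s) - g(s) = s·(-3s^2 + 8s) - (-s^3 + 4s^2 - 7) = -2s^3 + 4s^2 + 7.
N(-1) = 13.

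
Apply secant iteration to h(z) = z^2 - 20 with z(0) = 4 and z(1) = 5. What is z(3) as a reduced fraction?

h(4) = -4, h(5) = 5. z(2) = 5 - 5·(5 - 4)/(5 - (-4)) = 40/9.
h(5) = 5, h(40/9) = -20/81. z(3) = (40/9) - (-20/81)·((40/9) - 5)/((-20/81) - 5) = 76/17.

76/17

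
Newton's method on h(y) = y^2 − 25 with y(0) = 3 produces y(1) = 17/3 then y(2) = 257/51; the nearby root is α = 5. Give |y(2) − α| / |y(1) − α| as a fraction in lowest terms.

y(1) − α = 17/3 − 5 = 2/3, so |y(1) − α| = 2/3.
y(2) − α = 257/51 − 5 = 2/51, so |y(2) − α| = 2/51.
Ratio = (2/51) / (2/3) = 1/17.

1/17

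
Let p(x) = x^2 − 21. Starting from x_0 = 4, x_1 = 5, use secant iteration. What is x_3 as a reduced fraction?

p(4) = −5, p(5) = 4. x_2 = 5 − 4·(5 − 4)/(4 − (−5)) = 41/9.
p(5) = 4, p(41/9) = −20/81. x_3 = (41/9) − (−20/81)·((41/9) − 5)/((−20/81) − 4) = 197/43.

197/43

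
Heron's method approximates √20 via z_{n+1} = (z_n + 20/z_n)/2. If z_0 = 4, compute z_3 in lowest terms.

z_1 = (4 + 20/4)/2 = 9/2.
z_2 = (9/2 + 20/(9/2))/2 = 161/36.
z_3 = (161/36 + 20/(161/36))/2 = 51841/11592.

51841/11592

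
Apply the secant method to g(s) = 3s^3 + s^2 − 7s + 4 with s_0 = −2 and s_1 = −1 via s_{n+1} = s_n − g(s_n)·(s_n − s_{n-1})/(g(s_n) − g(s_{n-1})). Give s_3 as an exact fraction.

−236/115

g(−2) = −2, g(−1) = 9. s_2 = (−1) − 9·((−1) − (−2))/(9 − (−2)) = −20/11.
g(−1) = 9, g(−20/11) = 2664/1331. s_3 = (−20/11) − (2664/1331)·((−20/11) − (−1))/((2664/1331) − 9) = −236/115.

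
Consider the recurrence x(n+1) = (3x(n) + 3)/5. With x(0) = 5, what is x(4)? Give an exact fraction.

x(1) = (3·5 + 3)/5 = 18/5.
x(2) = (3·(18/5) + 3)/5 = 69/25.
x(3) = (3·(69/25) + 3)/5 = 282/125.
x(4) = (3·(282/125) + 3)/5 = 1221/625.

1221/625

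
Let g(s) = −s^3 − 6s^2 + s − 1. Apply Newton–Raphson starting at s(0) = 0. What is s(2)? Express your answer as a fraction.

g'(s) = −3s^2 − 12s + 1.
g(0) = −1, g'(0) = 1, so s(1) = 0 − (−1)/1 = 1.
g(1) = −7, g'(1) = −14, so s(2) = 1 − (−7)/(−14) = 1/2.

1/2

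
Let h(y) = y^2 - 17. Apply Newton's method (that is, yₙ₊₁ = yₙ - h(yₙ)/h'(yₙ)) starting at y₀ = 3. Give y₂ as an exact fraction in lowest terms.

h'(y) = 2y.
h(3) = -8, h'(3) = 6, so y₁ = 3 - (-8)/6 = 13/3.
h(13/3) = 16/9, h'(13/3) = 26/3, so y₂ = (13/3) - (16/9)/(26/3) = 161/39.

161/39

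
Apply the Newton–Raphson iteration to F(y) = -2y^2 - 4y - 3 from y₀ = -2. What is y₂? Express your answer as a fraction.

F'(y) = -4y - 4.
F(-2) = -3, F'(-2) = 4, so y₁ = (-2) - (-3)/4 = -5/4.
F(-5/4) = -9/8, F'(-5/4) = 1, so y₂ = (-5/4) - (-9/8)/1 = -1/8.

-1/8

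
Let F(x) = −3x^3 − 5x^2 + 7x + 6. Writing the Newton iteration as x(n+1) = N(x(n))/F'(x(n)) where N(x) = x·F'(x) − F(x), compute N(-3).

F'(x) = −9x^2 − 10x + 7.
N(x) = x·F'(x) − F(x) = x·(−9x^2 − 10x + 7) − (−3x^3 − 5x^2 + 7x + 6) = −6x^3 − 5x^2 − 6.
N(-3) = 111.

111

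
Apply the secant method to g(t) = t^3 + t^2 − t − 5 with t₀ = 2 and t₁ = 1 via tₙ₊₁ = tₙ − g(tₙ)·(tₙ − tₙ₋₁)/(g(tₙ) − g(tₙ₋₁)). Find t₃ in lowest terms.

202/121

g(2) = 5, g(1) = −4. t₂ = 1 − (−4)·(1 − 2)/((−4) − 5) = 13/9.
g(1) = −4, g(13/9) = −980/729. t₃ = (13/9) − (−980/729)·((13/9) − 1)/((−980/729) − (−4)) = 202/121.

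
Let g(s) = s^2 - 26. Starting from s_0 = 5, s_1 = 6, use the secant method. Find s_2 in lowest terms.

56/11

g(5) = -1, g(6) = 10. s_2 = 6 - 10·(6 - 5)/(10 - (-1)) = 56/11.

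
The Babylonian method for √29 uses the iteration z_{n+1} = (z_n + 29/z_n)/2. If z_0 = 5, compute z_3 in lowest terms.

z_1 = (5 + 29/5)/2 = 27/5.
z_2 = (27/5 + 29/(27/5))/2 = 727/135.
z_3 = (727/135 + 29/(727/135))/2 = 528527/98145.

528527/98145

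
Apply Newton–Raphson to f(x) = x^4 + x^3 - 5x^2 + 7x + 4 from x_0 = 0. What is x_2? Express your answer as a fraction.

f'(x) = 4x^3 + 3x^2 - 10x + 7.
f(0) = 4, f'(0) = 7, so x_1 = 0 - 4/7 = -4/7.
f(-4/7) = -4112/2401, f'(-4/7) = 4441/343, so x_2 = (-4/7) - (-4112/2401)/(4441/343) = -13652/31087.

-13652/31087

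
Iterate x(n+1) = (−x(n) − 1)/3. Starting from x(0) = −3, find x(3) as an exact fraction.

x(1) = (−(−3) − 1)/3 = 2/3.
x(2) = (−(2/3) − 1)/3 = −5/9.
x(3) = (−(−5/9) − 1)/3 = −4/27.

−4/27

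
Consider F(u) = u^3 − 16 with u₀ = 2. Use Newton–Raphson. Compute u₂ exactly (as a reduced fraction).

F'(u) = 3u^2.
F(2) = −8, F'(2) = 12, so u₁ = 2 − (−8)/12 = 8/3.
F(8/3) = 80/27, F'(8/3) = 64/3, so u₂ = (8/3) − (80/27)/(64/3) = 91/36.

91/36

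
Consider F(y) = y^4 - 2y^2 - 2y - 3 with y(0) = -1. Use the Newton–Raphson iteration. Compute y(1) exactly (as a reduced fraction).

-2

F'(y) = 4y^3 - 4y - 2.
F(-1) = -2, F'(-1) = -2, so y(1) = (-1) - (-2)/(-2) = -2.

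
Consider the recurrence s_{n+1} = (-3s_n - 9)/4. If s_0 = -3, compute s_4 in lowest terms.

s_1 = (-3·(-3) - 9)/4 = 0.
s_2 = (-3·0 - 9)/4 = -9/4.
s_3 = (-3·(-9/4) - 9)/4 = -9/16.
s_4 = (-3·(-9/16) - 9)/4 = -117/64.

-117/64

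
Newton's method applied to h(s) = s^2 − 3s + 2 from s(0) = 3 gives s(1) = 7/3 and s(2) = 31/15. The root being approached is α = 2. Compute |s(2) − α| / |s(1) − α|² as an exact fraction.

s(1) − α = 7/3 − 2 = 1/3, so |s(1) − α| = 1/3.
s(2) − α = 31/15 − 2 = 1/15, so |s(2) − α| = 1/15.
|s(1) − α|² = 1/9.
Ratio = (1/15) / (1/9) = 3/5.

3/5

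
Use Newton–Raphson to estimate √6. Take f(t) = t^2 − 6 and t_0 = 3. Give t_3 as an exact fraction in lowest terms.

4801/1960

f'(t) = 2t.
f(3) = 3, f'(3) = 6, so t_1 = 3 − 3/6 = 5/2.
f(5/2) = 1/4, f'(5/2) = 5, so t_2 = (5/2) − (1/4)/5 = 49/20.
f(49/20) = 1/400, f'(49/20) = 49/10, so t_3 = (49/20) − (1/400)/(49/10) = 4801/1960.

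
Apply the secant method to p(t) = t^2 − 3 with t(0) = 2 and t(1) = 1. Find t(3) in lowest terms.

p(2) = 1, p(1) = −2. t(2) = 1 − (−2)·(1 − 2)/((−2) − 1) = 5/3.
p(1) = −2, p(5/3) = −2/9. t(3) = (5/3) − (−2/9)·((5/3) − 1)/((−2/9) − (−2)) = 7/4.

7/4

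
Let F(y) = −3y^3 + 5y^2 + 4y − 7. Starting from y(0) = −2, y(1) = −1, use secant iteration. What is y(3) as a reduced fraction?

−6601/5577

F(−2) = 29, F(−1) = −3. y(2) = (−1) − (−3)·((−1) − (−2))/((−3) − 29) = −35/32.
F(−1) = −3, F(−35/32) = −48111/32768. y(3) = (−35/32) − (−48111/32768)·((−35/32) − (−1))/((−48111/32768) − (−3)) = −6601/5577.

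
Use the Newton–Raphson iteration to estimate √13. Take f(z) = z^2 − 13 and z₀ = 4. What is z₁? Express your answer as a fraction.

29/8

f'(z) = 2z.
f(4) = 3, f'(4) = 8, so z₁ = 4 − 3/8 = 29/8.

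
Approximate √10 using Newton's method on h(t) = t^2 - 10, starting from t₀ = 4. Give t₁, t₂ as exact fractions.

h'(t) = 2t.
h(4) = 6, h'(4) = 8, so t₁ = 4 - 6/8 = 13/4.
h(13/4) = 9/16, h'(13/4) = 13/2, so t₂ = (13/4) - (9/16)/(13/2) = 329/104.

t₁ = 13/4, t₂ = 329/104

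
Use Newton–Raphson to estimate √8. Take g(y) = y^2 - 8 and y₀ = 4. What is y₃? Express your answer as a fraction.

577/204

g'(y) = 2y.
g(4) = 8, g'(4) = 8, so y₁ = 4 - 8/8 = 3.
g(3) = 1, g'(3) = 6, so y₂ = 3 - 1/6 = 17/6.
g(17/6) = 1/36, g'(17/6) = 17/3, so y₃ = (17/6) - (1/36)/(17/3) = 577/204.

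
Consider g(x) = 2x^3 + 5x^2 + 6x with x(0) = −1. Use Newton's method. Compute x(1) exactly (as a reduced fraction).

1/2

g'(x) = 6x^2 + 10x + 6.
g(−1) = −3, g'(−1) = 2, so x(1) = (−1) − (−3)/2 = 1/2.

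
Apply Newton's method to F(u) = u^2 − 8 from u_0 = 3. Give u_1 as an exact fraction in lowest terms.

17/6

F'(u) = 2u.
F(3) = 1, F'(3) = 6, so u_1 = 3 − 1/6 = 17/6.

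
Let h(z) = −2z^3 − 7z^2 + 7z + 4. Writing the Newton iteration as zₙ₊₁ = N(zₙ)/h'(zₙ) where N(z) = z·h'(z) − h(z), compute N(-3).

h'(z) = −6z^2 − 14z + 7.
N(z) = z·h'(z) − h(z) = z·(−6z^2 − 14z + 7) − (−2z^3 − 7z^2 + 7z + 4) = −4z^3 − 7z^2 − 4.
N(-3) = 41.

41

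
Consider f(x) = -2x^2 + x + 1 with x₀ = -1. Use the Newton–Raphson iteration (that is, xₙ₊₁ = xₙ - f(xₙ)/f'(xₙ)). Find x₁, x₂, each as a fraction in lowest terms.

f'(x) = -4x + 1.
f(-1) = -2, f'(-1) = 5, so x₁ = (-1) - (-2)/5 = -3/5.
f(-3/5) = -8/25, f'(-3/5) = 17/5, so x₂ = (-3/5) - (-8/25)/(17/5) = -43/85.

x₁ = -3/5, x₂ = -43/85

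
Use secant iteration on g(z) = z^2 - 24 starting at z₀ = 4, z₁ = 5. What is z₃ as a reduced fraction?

436/89

g(4) = -8, g(5) = 1. z₂ = 5 - 1·(5 - 4)/(1 - (-8)) = 44/9.
g(5) = 1, g(44/9) = -8/81. z₃ = (44/9) - (-8/81)·((44/9) - 5)/((-8/81) - 1) = 436/89.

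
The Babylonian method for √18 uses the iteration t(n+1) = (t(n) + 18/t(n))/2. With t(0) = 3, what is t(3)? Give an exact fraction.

577/136

t(1) = (3 + 18/3)/2 = 9/2.
t(2) = (9/2 + 18/(9/2))/2 = 17/4.
t(3) = (17/4 + 18/(17/4))/2 = 577/136.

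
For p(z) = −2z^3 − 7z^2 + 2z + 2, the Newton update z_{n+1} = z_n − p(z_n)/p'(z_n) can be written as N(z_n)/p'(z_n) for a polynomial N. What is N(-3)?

p'(z) = −6z^2 − 14z + 2.
N(z) = z·p'(z) − p(z) = z·(−6z^2 − 14z + 2) − (−2z^3 − 7z^2 + 2z + 2) = −4z^3 − 7z^2 − 2.
N(-3) = 43.

43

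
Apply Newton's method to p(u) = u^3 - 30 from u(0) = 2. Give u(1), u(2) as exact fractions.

p'(u) = 3u^2.
p(2) = -22, p'(2) = 12, so u(1) = 2 - (-22)/12 = 23/6.
p(23/6) = 5687/216, p'(23/6) = 529/12, so u(2) = (23/6) - (5687/216)/(529/12) = 15407/4761.

u(1) = 23/6, u(2) = 15407/4761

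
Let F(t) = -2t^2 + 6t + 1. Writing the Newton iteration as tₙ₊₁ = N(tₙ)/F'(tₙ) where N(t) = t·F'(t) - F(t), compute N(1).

-3

F'(t) = -4t + 6.
N(t) = t·F'(t) - F(t) = t·(-4t + 6) - (-2t^2 + 6t + 1) = -2t^2 - 1.
N(1) = -3.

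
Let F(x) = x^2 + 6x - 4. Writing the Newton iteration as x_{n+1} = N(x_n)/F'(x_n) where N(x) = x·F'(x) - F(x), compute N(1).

F'(x) = 2x + 6.
N(x) = x·F'(x) - F(x) = x·(2x + 6) - (x^2 + 6x - 4) = x^2 + 4.
N(1) = 5.

5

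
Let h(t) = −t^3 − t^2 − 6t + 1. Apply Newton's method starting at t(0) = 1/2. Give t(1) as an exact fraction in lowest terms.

h'(t) = −3t^2 − 2t − 6.
h(1/2) = −19/8, h'(1/2) = −31/4, so t(1) = (1/2) − (−19/8)/(−31/4) = 6/31.

6/31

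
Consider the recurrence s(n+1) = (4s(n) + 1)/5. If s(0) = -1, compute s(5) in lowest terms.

s(1) = (4·(-1) + 1)/5 = -3/5.
s(2) = (4·(-3/5) + 1)/5 = -7/25.
s(3) = (4·(-7/25) + 1)/5 = -3/125.
s(4) = (4·(-3/125) + 1)/5 = 113/625.
s(5) = (4·(113/625) + 1)/5 = 1077/3125.

1077/3125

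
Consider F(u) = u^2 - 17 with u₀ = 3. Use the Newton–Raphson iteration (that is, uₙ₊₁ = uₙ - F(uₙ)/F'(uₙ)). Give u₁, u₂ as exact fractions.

F'(u) = 2u.
F(3) = -8, F'(3) = 6, so u₁ = 3 - (-8)/6 = 13/3.
F(13/3) = 16/9, F'(13/3) = 26/3, so u₂ = (13/3) - (16/9)/(26/3) = 161/39.

u₁ = 13/3, u₂ = 161/39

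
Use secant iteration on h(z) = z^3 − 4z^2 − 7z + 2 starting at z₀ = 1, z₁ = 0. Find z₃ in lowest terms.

h(1) = −8, h(0) = 2. z₂ = 0 − 2·(0 − 1)/(2 − (−8)) = 1/5.
h(0) = 2, h(1/5) = 56/125. z₃ = (1/5) − (56/125)·((1/5) − 0)/((56/125) − 2) = 25/97.

25/97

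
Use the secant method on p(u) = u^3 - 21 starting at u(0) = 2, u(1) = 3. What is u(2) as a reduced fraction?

p(2) = -13, p(3) = 6. u(2) = 3 - 6·(3 - 2)/(6 - (-13)) = 51/19.

51/19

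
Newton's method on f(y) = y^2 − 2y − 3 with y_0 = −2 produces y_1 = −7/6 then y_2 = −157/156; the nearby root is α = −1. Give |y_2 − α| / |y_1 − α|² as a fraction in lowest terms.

3/13

y_1 − α = −7/6 − (−1) = −7/6 + 1 = −1/6, so |y_1 − α| = 1/6.
y_2 − α = −157/156 − (−1) = −157/156 + 1 = −1/156, so |y_2 − α| = 1/156.
|y_1 − α|² = 1/36.
Ratio = (1/156) / (1/36) = 3/13.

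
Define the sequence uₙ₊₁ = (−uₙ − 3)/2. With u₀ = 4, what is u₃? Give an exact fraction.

u₁ = (−4 − 3)/2 = −7/2.
u₂ = (−(−7/2) − 3)/2 = 1/4.
u₃ = (−(1/4) − 3)/2 = −13/8.

−13/8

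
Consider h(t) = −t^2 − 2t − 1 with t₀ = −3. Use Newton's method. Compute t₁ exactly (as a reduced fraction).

h'(t) = −2t − 2.
h(−3) = −4, h'(−3) = 4, so t₁ = (−3) − (−4)/4 = −2.

−2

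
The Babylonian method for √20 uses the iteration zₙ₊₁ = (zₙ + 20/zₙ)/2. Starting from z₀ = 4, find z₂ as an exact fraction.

161/36

z₁ = (4 + 20/4)/2 = 9/2.
z₂ = (9/2 + 20/(9/2))/2 = 161/36.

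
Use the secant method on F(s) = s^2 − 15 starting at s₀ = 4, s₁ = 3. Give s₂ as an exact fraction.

27/7

F(4) = 1, F(3) = −6. s₂ = 3 − (−6)·(3 − 4)/((−6) − 1) = 27/7.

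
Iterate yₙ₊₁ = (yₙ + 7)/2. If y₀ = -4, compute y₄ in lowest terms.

y₁ = ((-4) + 7)/2 = 3/2.
y₂ = ((3/2) + 7)/2 = 17/4.
y₃ = ((17/4) + 7)/2 = 45/8.
y₄ = ((45/8) + 7)/2 = 101/16.

101/16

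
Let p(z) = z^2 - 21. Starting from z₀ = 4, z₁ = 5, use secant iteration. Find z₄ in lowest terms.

p(4) = -5, p(5) = 4. z₂ = 5 - 4·(5 - 4)/(4 - (-5)) = 41/9.
p(5) = 4, p(41/9) = -20/81. z₃ = (41/9) - (-20/81)·((41/9) - 5)/((-20/81) - 4) = 197/43.
p(41/9) = -20/81, p(197/43) = -20/1849. z₄ = (197/43) - (-20/1849)·((197/43) - (41/9))/((-20/1849) - (-20/81)) = 4051/884.

4051/884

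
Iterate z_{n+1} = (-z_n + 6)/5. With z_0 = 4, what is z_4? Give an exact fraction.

z_1 = (-4 + 6)/5 = 2/5.
z_2 = (-(2/5) + 6)/5 = 28/25.
z_3 = (-(28/25) + 6)/5 = 122/125.
z_4 = (-(122/125) + 6)/5 = 628/625.

628/625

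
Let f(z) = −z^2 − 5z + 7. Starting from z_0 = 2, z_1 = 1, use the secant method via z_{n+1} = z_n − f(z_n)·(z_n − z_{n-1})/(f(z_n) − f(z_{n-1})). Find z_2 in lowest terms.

9/8

f(2) = −7, f(1) = 1. z_2 = 1 − 1·(1 − 2)/(1 − (−7)) = 9/8.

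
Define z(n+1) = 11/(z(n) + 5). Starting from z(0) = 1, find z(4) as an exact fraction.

z(1) = 11/(1 + 5) = 11/6.
z(2) = 11/(11/6 + 5) = 66/41.
z(3) = 11/(66/41 + 5) = 451/271.
z(4) = 11/(451/271 + 5) = 2981/1806.

2981/1806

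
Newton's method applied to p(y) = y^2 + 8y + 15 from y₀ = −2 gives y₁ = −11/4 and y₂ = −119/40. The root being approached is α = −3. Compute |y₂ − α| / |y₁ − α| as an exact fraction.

1/10

y₁ − α = −11/4 − (−3) = −11/4 + 3 = 1/4, so |y₁ − α| = 1/4.
y₂ − α = −119/40 − (−3) = −119/40 + 3 = 1/40, so |y₂ − α| = 1/40.
Ratio = (1/40) / (1/4) = 1/10.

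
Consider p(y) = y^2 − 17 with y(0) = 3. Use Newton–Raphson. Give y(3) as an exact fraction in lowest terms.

p'(y) = 2y.
p(3) = −8, p'(3) = 6, so y(1) = 3 − (−8)/6 = 13/3.
p(13/3) = 16/9, p'(13/3) = 26/3, so y(2) = (13/3) − (16/9)/(26/3) = 161/39.
p(161/39) = 64/1521, p'(161/39) = 322/39, so y(3) = (161/39) − (64/1521)/(322/39) = 25889/6279.

25889/6279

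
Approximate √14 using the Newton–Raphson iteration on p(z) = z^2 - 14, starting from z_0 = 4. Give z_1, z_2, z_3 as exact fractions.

z_1 = 15/4, z_2 = 449/120, z_3 = 403201/107760

p'(z) = 2z.
p(4) = 2, p'(4) = 8, so z_1 = 4 - 2/8 = 15/4.
p(15/4) = 1/16, p'(15/4) = 15/2, so z_2 = (15/4) - (1/16)/(15/2) = 449/120.
p(449/120) = 1/14400, p'(449/120) = 449/60, so z_3 = (449/120) - (1/14400)/(449/60) = 403201/107760.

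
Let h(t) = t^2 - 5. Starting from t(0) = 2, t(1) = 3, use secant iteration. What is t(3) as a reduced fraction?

h(2) = -1, h(3) = 4. t(2) = 3 - 4·(3 - 2)/(4 - (-1)) = 11/5.
h(3) = 4, h(11/5) = -4/25. t(3) = (11/5) - (-4/25)·((11/5) - 3)/((-4/25) - 4) = 29/13.

29/13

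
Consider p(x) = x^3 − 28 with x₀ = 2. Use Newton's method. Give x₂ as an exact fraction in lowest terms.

p'(x) = 3x^2.
p(2) = −20, p'(2) = 12, so x₁ = 2 − (−20)/12 = 11/3.
p(11/3) = 575/27, p'(11/3) = 121/3, so x₂ = (11/3) − (575/27)/(121/3) = 3418/1089.

3418/1089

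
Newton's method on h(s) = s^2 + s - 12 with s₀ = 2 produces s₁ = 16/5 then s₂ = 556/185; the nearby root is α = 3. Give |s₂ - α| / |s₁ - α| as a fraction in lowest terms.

s₁ - α = 16/5 - 3 = 1/5, so |s₁ - α| = 1/5.
s₂ - α = 556/185 - 3 = 1/185, so |s₂ - α| = 1/185.
Ratio = (1/185) / (1/5) = 1/37.

1/37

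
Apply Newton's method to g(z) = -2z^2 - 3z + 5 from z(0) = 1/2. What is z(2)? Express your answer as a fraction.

371/370

g'(z) = -4z - 3.
g(1/2) = 3, g'(1/2) = -5, so z(1) = (1/2) - 3/(-5) = 11/10.
g(11/10) = -18/25, g'(11/10) = -37/5, so z(2) = (11/10) - (-18/25)/(-37/5) = 371/370.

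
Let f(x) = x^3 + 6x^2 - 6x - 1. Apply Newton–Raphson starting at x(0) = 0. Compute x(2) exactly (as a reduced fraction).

-25/171

f'(x) = 3x^2 + 12x - 6.
f(0) = -1, f'(0) = -6, so x(1) = 0 - (-1)/(-6) = -1/6.
f(-1/6) = 35/216, f'(-1/6) = -95/12, so x(2) = (-1/6) - (35/216)/(-95/12) = -25/171.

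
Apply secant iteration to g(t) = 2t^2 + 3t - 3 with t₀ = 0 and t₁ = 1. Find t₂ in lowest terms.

g(0) = -3, g(1) = 2. t₂ = 1 - 2·(1 - 0)/(2 - (-3)) = 3/5.

3/5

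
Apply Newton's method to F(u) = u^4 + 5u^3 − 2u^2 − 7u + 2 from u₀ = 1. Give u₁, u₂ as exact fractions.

F'(u) = 4u^3 + 15u^2 − 4u − 7.
F(1) = −1, F'(1) = 8, so u₁ = 1 − (−1)/8 = 9/8.
F(9/8) = 1289/4096, F'(9/8) = 1687/128, so u₂ = (9/8) − (1289/4096)/(1687/128) = 59443/53984.

u₁ = 9/8, u₂ = 59443/53984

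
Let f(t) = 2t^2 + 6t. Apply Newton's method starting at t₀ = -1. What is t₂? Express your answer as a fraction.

f'(t) = 4t + 6.
f(-1) = -4, f'(-1) = 2, so t₁ = (-1) - (-4)/2 = 1.
f(1) = 8, f'(1) = 10, so t₂ = 1 - 8/10 = 1/5.

1/5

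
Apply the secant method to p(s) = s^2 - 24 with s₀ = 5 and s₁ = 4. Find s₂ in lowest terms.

44/9

p(5) = 1, p(4) = -8. s₂ = 4 - (-8)·(4 - 5)/((-8) - 1) = 44/9.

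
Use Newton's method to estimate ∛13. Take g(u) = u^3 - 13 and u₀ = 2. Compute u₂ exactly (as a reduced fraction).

35621/15138

g'(u) = 3u^2.
g(2) = -5, g'(2) = 12, so u₁ = 2 - (-5)/12 = 29/12.
g(29/12) = 1925/1728, g'(29/12) = 841/48, so u₂ = (29/12) - (1925/1728)/(841/48) = 35621/15138.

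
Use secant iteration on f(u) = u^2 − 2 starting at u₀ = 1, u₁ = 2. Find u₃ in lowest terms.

f(1) = −1, f(2) = 2. u₂ = 2 − 2·(2 − 1)/(2 − (−1)) = 4/3.
f(2) = 2, f(4/3) = −2/9. u₃ = (4/3) − (−2/9)·((4/3) − 2)/((−2/9) − 2) = 7/5.

7/5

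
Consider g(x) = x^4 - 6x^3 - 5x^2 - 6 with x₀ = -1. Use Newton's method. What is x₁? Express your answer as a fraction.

-4/3

g'(x) = 4x^3 - 18x^2 - 10x.
g(-1) = -4, g'(-1) = -12, so x₁ = (-1) - (-4)/(-12) = -4/3.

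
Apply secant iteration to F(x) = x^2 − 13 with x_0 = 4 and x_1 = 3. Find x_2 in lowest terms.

25/7

F(4) = 3, F(3) = −4. x_2 = 3 − (−4)·(3 − 4)/((−4) − 3) = 25/7.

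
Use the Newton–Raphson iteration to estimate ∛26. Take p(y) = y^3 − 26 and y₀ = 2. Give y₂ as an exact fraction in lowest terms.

149/49

p'(y) = 3y^2.
p(2) = −18, p'(2) = 12, so y₁ = 2 − (−18)/12 = 7/2.
p(7/2) = 135/8, p'(7/2) = 147/4, so y₂ = (7/2) − (135/8)/(147/4) = 149/49.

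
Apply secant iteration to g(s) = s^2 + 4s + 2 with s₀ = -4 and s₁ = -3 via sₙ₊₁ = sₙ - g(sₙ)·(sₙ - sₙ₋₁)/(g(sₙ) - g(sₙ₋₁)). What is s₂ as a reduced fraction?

g(-4) = 2, g(-3) = -1. s₂ = (-3) - (-1)·((-3) - (-4))/((-1) - 2) = -10/3.

-10/3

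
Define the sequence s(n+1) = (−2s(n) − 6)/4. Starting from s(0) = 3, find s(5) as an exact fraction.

s(1) = (−2·3 − 6)/4 = −3.
s(2) = (−2·(−3) − 6)/4 = 0.
s(3) = (−2·0 − 6)/4 = −3/2.
s(4) = (−2·(−3/2) − 6)/4 = −3/4.
s(5) = (−2·(−3/4) − 6)/4 = −9/8.

−9/8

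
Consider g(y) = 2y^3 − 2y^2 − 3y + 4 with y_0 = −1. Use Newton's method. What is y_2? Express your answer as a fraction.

g'(y) = 6y^2 − 4y − 3.
g(−1) = 3, g'(−1) = 7, so y_1 = (−1) − 3/7 = −10/7.
g(−10/7) = −558/343, g'(−10/7) = 733/49, so y_2 = (−10/7) − (−558/343)/(733/49) = −6772/5131.

−6772/5131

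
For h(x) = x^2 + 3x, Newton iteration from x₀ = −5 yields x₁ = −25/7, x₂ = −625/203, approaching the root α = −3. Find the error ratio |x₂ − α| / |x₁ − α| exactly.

x₁ − α = −25/7 − (−3) = −25/7 + 3 = −4/7, so |x₁ − α| = 4/7.
x₂ − α = −625/203 − (−3) = −625/203 + 3 = −16/203, so |x₂ − α| = 16/203.
Ratio = (16/203) / (4/7) = 4/29.

4/29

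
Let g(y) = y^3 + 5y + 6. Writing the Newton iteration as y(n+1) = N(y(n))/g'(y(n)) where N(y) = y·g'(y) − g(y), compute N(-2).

g'(y) = 3y^2 + 5.
N(y) = y·g'(y) − g(y) = y·(3y^2 + 5) − (y^3 + 5y + 6) = 2y^3 − 6.
N(-2) = −22.

−22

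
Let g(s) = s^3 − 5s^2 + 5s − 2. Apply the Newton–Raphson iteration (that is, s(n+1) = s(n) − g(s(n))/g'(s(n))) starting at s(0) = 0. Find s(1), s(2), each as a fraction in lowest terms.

s(1) = 2/5, s(2) = 166/185

g'(s) = 3s^2 − 10s + 5.
g(0) = −2, g'(0) = 5, so s(1) = 0 − (−2)/5 = 2/5.
g(2/5) = −92/125, g'(2/5) = 37/25, so s(2) = (2/5) − (−92/125)/(37/25) = 166/185.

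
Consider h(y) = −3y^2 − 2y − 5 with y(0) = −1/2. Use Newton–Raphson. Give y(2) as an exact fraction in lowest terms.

787/440

h'(y) = −6y − 2.
h(−1/2) = −19/4, h'(−1/2) = 1, so y(1) = (−1/2) − (−19/4)/1 = 17/4.
h(17/4) = −1083/16, h'(17/4) = −55/2, so y(2) = (17/4) − (−1083/16)/(−55/2) = 787/440.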